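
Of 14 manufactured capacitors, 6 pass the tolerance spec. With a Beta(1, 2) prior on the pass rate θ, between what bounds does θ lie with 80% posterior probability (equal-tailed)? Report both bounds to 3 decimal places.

[0.263, 0.565]

Posterior: Beta(1+6, 2+8) = Beta(7, 10).
Equal-tailed 80% interval: the 0.1 and 0.9 quantiles of Beta(7, 10).
Posterior mean ≈ 0.412, SD ≈ 0.116; a Normal approximation gives roughly [0.263, 0.560].
Exact: F⁻¹(0.1) = 0.263; F⁻¹(0.9) = 0.565.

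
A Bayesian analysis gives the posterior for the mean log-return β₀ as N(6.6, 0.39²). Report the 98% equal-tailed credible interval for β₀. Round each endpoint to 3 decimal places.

[5.693, 7.507]

The posterior is symmetric, so the 98% equal-tailed interval is β₀ = 6.6 ± z·0.39 with z = 2.326.
Half-width: 2.326 × 0.39 = 0.907.
6.6 − 0.907 = 5.693; 6.6 + 0.907 = 7.507.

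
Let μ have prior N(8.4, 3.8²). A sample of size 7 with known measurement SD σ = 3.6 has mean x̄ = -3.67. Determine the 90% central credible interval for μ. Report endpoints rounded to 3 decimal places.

[-4.405, -0.191]

Posterior precision = 1/3.8² + 7/3.6² = 0.0693 + 0.5401 = 0.6094, so posterior SD = 1.2810.
Posterior mean = (8.4/3.8² + 7·-3.67/3.6²) / 0.6094 = -2.2983.
Interval: -2.2983 ± 1.645 × 1.2810 → [-4.405, -0.191].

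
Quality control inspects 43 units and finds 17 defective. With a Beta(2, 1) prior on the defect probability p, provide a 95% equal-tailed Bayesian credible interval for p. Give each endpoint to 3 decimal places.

Posterior: Beta(2+17, 1+26) = Beta(19, 27).
Equal-tailed 95% interval: the 0.025 and 0.975 quantiles of Beta(19, 27).
Posterior mean ≈ 0.413, SD ≈ 0.072; a Normal approximation gives roughly [0.272, 0.554].
Exact: F⁻¹(0.025) = 0.277; F⁻¹(0.975) = 0.557.

[0.277, 0.557]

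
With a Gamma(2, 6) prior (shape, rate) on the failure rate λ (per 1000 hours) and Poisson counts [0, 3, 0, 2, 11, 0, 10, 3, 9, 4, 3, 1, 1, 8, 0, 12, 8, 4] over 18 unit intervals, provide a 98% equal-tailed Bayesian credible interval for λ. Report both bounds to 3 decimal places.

Posterior: Gamma(2+79, 6+18) = Gamma(81, 24) (shape, rate).
Equal-tailed 98% interval: Gamma(81, 24) quantiles at 0.01 and 0.99.
Posterior mean ≈ 3.375, SD ≈ 0.375; a Normal approximation gives roughly [2.503, 4.247].
Exact: lower = 2.564; upper = 4.308.

[2.564, 4.308]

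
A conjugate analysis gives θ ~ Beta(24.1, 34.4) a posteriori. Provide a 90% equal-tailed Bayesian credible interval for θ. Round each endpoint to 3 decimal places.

[0.309, 0.519]

Posterior: Beta(24.1, 34.4).
Equal-tailed 90% interval: the 0.05 and 0.95 quantiles of Beta(24.1, 34.4).
Posterior mean ≈ 0.412, SD ≈ 0.064; a Normal approximation gives roughly [0.307, 0.517].
Exact: F⁻¹(0.05) = 0.309; F⁻¹(0.95) = 0.519.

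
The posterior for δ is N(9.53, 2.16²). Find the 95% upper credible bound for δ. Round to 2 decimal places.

Need U with P(δ ≤ U) = 0.95: U = 9.53 + z_{0.05}·2.16.
z = 1.645; U = 9.53 + 1.645 × 2.16 = 13.08.

13.08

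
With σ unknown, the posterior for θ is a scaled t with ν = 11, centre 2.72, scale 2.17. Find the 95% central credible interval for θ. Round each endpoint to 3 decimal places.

The t_11 distribution is symmetric; the 95% interval is 2.72 ± t·2.17 with t_{0.975,11} = 2.201.
Half-width: 2.201 × 2.17 = 4.776.
2.72 − 4.776 = -2.056; 2.72 + 4.776 = 7.496.

[-2.056, 7.496]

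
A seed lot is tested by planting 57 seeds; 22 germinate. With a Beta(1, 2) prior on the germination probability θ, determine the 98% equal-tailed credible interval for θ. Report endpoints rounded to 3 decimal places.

Posterior: Beta(1+22, 2+35) = Beta(23, 37).
Equal-tailed 98% interval: the 0.01 and 0.99 quantiles of Beta(23, 37).
Posterior mean ≈ 0.383, SD ≈ 0.062; a Normal approximation gives roughly [0.239, 0.528].
Exact: F⁻¹(0.01) = 0.246; F⁻¹(0.99) = 0.532.

[0.246, 0.532]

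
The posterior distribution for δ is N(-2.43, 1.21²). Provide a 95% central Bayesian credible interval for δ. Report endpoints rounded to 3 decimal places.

[-4.802, -0.058]

The posterior is symmetric, so the 95% equal-tailed interval is δ = -2.43 ± z·1.21 with z = 1.960.
Half-width: 1.960 × 1.21 = 2.372.
-2.43 − 2.372 = -4.802; -2.43 + 2.372 = -0.058.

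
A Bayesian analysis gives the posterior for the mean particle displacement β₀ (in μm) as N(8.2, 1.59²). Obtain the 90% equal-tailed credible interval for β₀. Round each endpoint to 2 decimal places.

[5.58, 10.82]

The posterior is symmetric, so the 90% equal-tailed interval is β₀ = 8.2 ± z·1.59 with z = 1.645.
Half-width: 1.645 × 1.59 = 2.62.
8.2 − 2.62 = 5.58; 8.2 + 2.62 = 10.82.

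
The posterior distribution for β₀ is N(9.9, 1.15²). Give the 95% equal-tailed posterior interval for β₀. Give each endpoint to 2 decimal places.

[7.65, 12.15]

The posterior is symmetric, so the 95% equal-tailed interval is β₀ = 9.9 ± z·1.15 with z = 1.960.
Half-width: 1.960 × 1.15 = 2.25.
9.9 − 2.25 = 7.65; 9.9 + 2.25 = 12.15.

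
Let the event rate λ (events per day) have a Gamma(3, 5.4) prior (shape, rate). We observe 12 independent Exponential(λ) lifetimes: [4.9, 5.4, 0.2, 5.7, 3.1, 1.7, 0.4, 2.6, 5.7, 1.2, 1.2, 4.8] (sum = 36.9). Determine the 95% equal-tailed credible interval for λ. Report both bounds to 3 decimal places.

Posterior: Gamma(3+12, 5.4+36.9) = Gamma(15, 42.3) (shape, rate).
Equal-tailed 95% interval: Gamma(15, 42.3) quantiles at 0.025 and 0.975.
Posterior mean ≈ 0.355, SD ≈ 0.092; a Normal approximation gives roughly [0.175, 0.534].
Exact: lower = 0.198; upper = 0.555.

[0.198, 0.555]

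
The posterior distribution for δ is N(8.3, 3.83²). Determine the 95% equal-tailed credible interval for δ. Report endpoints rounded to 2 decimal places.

The posterior is symmetric, so the 95% equal-tailed interval is δ = 8.3 ± z·3.83 with z = 1.960.
Half-width: 1.960 × 3.83 = 7.51.
8.3 − 7.51 = 0.79; 8.3 + 7.51 = 15.81.

[0.79, 15.81]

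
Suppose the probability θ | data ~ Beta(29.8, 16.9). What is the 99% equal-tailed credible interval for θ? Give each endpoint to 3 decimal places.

Posterior: Beta(29.8, 16.9).
Equal-tailed 99% interval: the 0.005 and 0.995 quantiles of Beta(29.8, 16.9).
Posterior mean ≈ 0.638, SD ≈ 0.070; a Normal approximation gives roughly [0.459, 0.817].
Exact: F⁻¹(0.005) = 0.451; F⁻¹(0.995) = 0.803.

[0.451, 0.803]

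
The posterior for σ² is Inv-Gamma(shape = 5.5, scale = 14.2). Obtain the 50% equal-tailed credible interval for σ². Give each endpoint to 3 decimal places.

[2.073, 3.745]

Inverse-Gamma(5.5, 14.2) quantiles: F⁻¹(0.25) and F⁻¹(0.75).
Equivalently, 1/σ² ~ Gamma(5.5, rate = 14.2); invert its 0.75 and 0.25 quantiles.
Posterior mean ≈ 3.156, SD ≈ 1.687; a Normal approximation gives roughly [2.018, 4.293].
Exact: lower = 2.073; upper = 3.745.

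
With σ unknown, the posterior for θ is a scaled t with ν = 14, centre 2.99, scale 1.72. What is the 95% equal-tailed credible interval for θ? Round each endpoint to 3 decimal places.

[-0.699, 6.679]

The t_14 distribution is symmetric; the 95% interval is 2.99 ± t·1.72 with t_{0.975,14} = 2.145.
Half-width: 2.145 × 1.72 = 3.689.
2.99 − 3.689 = -0.699; 2.99 + 3.689 = 6.679.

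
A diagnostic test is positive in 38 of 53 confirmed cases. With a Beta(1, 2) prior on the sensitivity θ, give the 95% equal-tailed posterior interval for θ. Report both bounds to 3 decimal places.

[0.571, 0.809]

Posterior: Beta(1+38, 2+15) = Beta(39, 17).
Equal-tailed 95% interval: the 0.025 and 0.975 quantiles of Beta(39, 17).
Posterior mean ≈ 0.696, SD ≈ 0.061; a Normal approximation gives roughly [0.577, 0.816].
Exact: F⁻¹(0.025) = 0.571; F⁻¹(0.975) = 0.809.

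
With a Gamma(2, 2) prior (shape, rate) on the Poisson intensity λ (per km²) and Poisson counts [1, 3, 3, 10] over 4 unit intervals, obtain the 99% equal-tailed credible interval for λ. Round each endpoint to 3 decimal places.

Posterior: Gamma(2+17, 2+4) = Gamma(19, 6) (shape, rate).
Equal-tailed 99% interval: Gamma(19, 6) quantiles at 0.005 and 0.995.
Posterior mean ≈ 3.167, SD ≈ 0.726; a Normal approximation gives roughly [1.295, 5.038].
Exact: lower = 1.607; upper = 5.348.

[1.607, 5.348]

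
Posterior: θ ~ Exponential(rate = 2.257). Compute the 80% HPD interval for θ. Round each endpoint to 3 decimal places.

The exponential density is strictly decreasing on [0, ∞), so the HPD interval is anchored at 0: [0, q] with P(θ ≤ q) = 0.80.
q = −ln(1 − 0.80) / 2.257 = 1.6094 / 2.257 = 0.713.

[0.000, 0.713]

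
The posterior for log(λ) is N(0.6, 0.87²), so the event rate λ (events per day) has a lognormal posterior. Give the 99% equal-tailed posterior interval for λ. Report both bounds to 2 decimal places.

[0.19, 17.13]

On the log scale the 99% interval is 0.6 ± 2.576 × 0.87 = [-1.6410, 2.8410].
Exponentiate: [e^-1.6410, e^2.8410] = [0.19, 17.13].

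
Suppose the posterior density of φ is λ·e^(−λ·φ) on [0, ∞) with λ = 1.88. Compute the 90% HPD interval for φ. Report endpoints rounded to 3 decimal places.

The exponential density is strictly decreasing on [0, ∞), so the HPD interval is anchored at 0: [0, q] with P(φ ≤ q) = 0.90.
q = −ln(1 − 0.90) / 1.88 = 2.3026 / 1.88 = 1.225.

[0.000, 1.225]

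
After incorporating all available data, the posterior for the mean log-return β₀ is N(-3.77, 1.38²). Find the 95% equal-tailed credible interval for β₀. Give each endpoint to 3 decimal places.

The posterior is symmetric, so the 95% equal-tailed interval is β₀ = -3.77 ± z·1.38 with z = 1.960.
Half-width: 1.960 × 1.38 = 2.705.
-3.77 − 2.705 = -6.475; -3.77 + 2.705 = -1.065.

[-6.475, -1.065]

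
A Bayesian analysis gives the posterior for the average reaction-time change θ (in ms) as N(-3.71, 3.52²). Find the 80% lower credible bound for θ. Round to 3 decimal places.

-6.673

Need L with P(θ ≥ L) = 0.80: L = -3.71 − z_{0.2}·3.52.
z = 0.842; L = -3.71 − 0.842 × 3.52 = -6.673.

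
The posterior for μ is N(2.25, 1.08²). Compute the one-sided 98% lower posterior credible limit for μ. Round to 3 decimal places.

Need L with P(μ ≥ L) = 0.98: L = 2.25 − z_{0.02}·1.08.
z = 2.054; L = 2.25 − 2.054 × 1.08 = 0.032.

0.032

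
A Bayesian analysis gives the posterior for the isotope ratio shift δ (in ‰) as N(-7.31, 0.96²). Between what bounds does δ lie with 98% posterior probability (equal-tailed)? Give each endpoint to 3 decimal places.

The posterior is symmetric, so the 98% equal-tailed interval is δ = -7.31 ± z·0.96 with z = 2.326.
Half-width: 2.326 × 0.96 = 2.233.
-7.31 − 2.233 = -9.543; -7.31 + 2.233 = -5.077.

[-9.543, -5.077]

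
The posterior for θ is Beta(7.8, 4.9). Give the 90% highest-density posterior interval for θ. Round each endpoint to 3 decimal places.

[0.401, 0.832]

The posterior is unimodal and skewed, so the HPD interval has equal density at both endpoints and is the shortest 90% interval.
Solving f(0.401) = f(0.832) with F(0.832) − F(0.401) = 0.90 gives [0.401, 0.832].
For comparison, the equal-tailed interval is [0.387, 0.820]; the HPD is narrower and shifted toward the mode.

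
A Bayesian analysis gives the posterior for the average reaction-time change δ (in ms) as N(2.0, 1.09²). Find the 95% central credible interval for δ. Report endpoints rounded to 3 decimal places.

The posterior is symmetric, so the 95% equal-tailed interval is δ = 2.0 ± z·1.09 with z = 1.960.
Half-width: 1.960 × 1.09 = 2.136.
2.0 − 2.136 = -0.136; 2.0 + 2.136 = 4.136.

[-0.136, 4.136]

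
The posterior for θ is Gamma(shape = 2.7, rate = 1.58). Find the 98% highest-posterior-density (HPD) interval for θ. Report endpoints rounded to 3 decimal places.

The posterior is unimodal and skewed, so the HPD interval has equal density at both endpoints and is the shortest 98% interval.
Solving f(0.075) = f(4.476) with F(4.476) − F(0.075) = 0.98 gives [0.075, 4.476].
For comparison, the equal-tailed interval is [0.214, 4.995]; the HPD is narrower and shifted toward the mode.

[0.075, 4.476]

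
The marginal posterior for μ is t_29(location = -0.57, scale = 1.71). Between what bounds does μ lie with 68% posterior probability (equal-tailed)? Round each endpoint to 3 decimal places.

[-2.300, 1.160]

The t_29 distribution is symmetric; the 68% interval is -0.57 ± t·1.71 with t_{0.84,29} = 1.012.
Half-width: 1.012 × 1.71 = 1.730.
-0.57 − 1.730 = -2.300; -0.57 + 1.730 = 1.160.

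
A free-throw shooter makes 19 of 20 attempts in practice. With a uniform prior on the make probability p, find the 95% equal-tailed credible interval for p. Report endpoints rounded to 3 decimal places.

[0.762, 0.988]

Posterior: Beta(1+19, 1+1) = Beta(20, 2).
Equal-tailed 95% interval: the 0.025 and 0.975 quantiles of Beta(20, 2).
Posterior mean ≈ 0.909, SD ≈ 0.060; a Normal approximation gives roughly [0.792, 1.027].
Exact: F⁻¹(0.025) = 0.762; F⁻¹(0.975) = 0.988.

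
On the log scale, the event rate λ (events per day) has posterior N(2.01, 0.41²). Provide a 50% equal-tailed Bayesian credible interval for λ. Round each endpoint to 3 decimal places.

On the log scale the 50% interval is 2.01 ± 0.674 × 0.41 = [1.7335, 2.2865].
Exponentiate: [e^1.7335, e^2.2865] = [5.660, 9.841].

[5.660, 9.841]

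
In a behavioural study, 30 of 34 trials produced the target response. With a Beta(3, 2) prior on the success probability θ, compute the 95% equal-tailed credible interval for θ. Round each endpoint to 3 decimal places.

[0.719, 0.940]

Posterior: Beta(3+30, 2+4) = Beta(33, 6).
Equal-tailed 95% interval: the 0.025 and 0.975 quantiles of Beta(33, 6).
Posterior mean ≈ 0.846, SD ≈ 0.057; a Normal approximation gives roughly [0.734, 0.958].
Exact: F⁻¹(0.025) = 0.719; F⁻¹(0.975) = 0.940.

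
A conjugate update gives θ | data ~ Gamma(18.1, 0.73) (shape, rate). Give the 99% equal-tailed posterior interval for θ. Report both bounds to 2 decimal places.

[12.35, 42.36]

Posterior: Gamma(shape 18.1, rate 0.73).
Equal-tailed 99% interval: Gamma(18.1, 0.73) quantiles at 0.005 and 0.995.
Posterior mean ≈ 24.79, SD ≈ 5.83; a Normal approximation gives roughly [9.78, 39.81].
Exact: lower = 12.35; upper = 42.36.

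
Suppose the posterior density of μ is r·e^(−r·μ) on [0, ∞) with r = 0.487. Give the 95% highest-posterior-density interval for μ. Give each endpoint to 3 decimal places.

[0.000, 6.151]

The exponential density is strictly decreasing on [0, ∞), so the HPD interval is anchored at 0: [0, q] with P(μ ≤ q) = 0.95.
q = −ln(1 − 0.95) / 0.487 = 2.9957 / 0.487 = 6.151.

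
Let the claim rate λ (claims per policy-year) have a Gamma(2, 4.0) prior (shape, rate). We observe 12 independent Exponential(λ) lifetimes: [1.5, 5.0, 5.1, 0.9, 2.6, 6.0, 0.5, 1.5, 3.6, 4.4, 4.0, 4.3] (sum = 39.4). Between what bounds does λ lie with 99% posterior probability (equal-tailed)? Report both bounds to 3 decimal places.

[0.144, 0.587]

Posterior: Gamma(2+12, 4.0+39.4) = Gamma(14, 43.4) (shape, rate).
Equal-tailed 99% interval: Gamma(14, 43.4) quantiles at 0.005 and 0.995.
Posterior mean ≈ 0.323, SD ≈ 0.086; a Normal approximation gives roughly [0.101, 0.545].
Exact: lower = 0.144; upper = 0.587.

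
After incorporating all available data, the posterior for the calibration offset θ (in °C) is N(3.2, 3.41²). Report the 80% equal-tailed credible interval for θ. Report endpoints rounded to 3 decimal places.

[-1.170, 7.570]

The posterior is symmetric, so the 80% equal-tailed interval is θ = 3.2 ± z·3.41 with z = 1.282.
Half-width: 1.282 × 3.41 = 4.370.
3.2 − 4.370 = -1.170; 3.2 + 4.370 = 7.570.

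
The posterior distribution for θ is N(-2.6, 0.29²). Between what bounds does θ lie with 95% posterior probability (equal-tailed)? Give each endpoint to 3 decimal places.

The posterior is symmetric, so the 95% equal-tailed interval is θ = -2.6 ± z·0.29 with z = 1.960.
Half-width: 1.960 × 0.29 = 0.568.
-2.6 − 0.568 = -3.168; -2.6 + 0.568 = -2.032.

[-3.168, -2.032]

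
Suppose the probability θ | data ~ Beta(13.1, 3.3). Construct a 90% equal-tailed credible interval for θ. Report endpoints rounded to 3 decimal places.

Posterior: Beta(13.1, 3.3).
Equal-tailed 90% interval: the 0.05 and 0.95 quantiles of Beta(13.1, 3.3).
Posterior mean ≈ 0.799, SD ≈ 0.096; a Normal approximation gives roughly [0.641, 0.957].
Exact: F⁻¹(0.05) = 0.622; F⁻¹(0.95) = 0.934.

[0.622, 0.934]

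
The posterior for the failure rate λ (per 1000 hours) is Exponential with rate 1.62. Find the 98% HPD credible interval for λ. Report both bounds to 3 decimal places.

The exponential density is strictly decreasing on [0, ∞), so the HPD interval is anchored at 0: [0, q] with P(λ ≤ q) = 0.98.
q = −ln(1 − 0.98) / 1.62 = 3.9120 / 1.62 = 2.415.

[0.000, 2.415]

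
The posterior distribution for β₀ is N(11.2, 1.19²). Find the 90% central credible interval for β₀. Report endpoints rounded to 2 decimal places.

The posterior is symmetric, so the 90% equal-tailed interval is β₀ = 11.2 ± z·1.19 with z = 1.645.
Half-width: 1.645 × 1.19 = 1.96.
11.2 − 1.96 = 9.24; 11.2 + 1.96 = 13.16.

[9.24, 13.16]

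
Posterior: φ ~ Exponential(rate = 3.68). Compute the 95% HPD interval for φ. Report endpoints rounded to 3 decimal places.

The exponential density is strictly decreasing on [0, ∞), so the HPD interval is anchored at 0: [0, q] with P(φ ≤ q) = 0.95.
q = −ln(1 − 0.95) / 3.68 = 2.9957 / 3.68 = 0.814.

[0.000, 0.814]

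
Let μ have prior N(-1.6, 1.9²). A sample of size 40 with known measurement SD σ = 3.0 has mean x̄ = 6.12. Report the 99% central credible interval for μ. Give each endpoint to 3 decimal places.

[4.482, 6.853]

Posterior precision = 1/1.9² + 40/3.0² = 0.2770 + 4.4444 = 4.7215, so posterior SD = 0.4602.
Posterior mean = (-1.6/1.9² + 40·6.12/3.0²) / 4.7215 = 5.6671.
Interval: 5.6671 ± 2.576 × 0.4602 → [4.482, 6.853].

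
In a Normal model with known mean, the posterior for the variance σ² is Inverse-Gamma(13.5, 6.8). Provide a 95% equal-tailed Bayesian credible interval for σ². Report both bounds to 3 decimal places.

Inverse-Gamma(13.5, 6.8) quantiles: F⁻¹(0.025) and F⁻¹(0.975).
Equivalently, 1/σ² ~ Gamma(13.5, rate = 6.8); invert its 0.975 and 0.025 quantiles.
Posterior mean ≈ 0.544, SD ≈ 0.160; a Normal approximation gives roughly [0.230, 0.858].
Exact: lower = 0.315; upper = 0.933.

[0.315, 0.933]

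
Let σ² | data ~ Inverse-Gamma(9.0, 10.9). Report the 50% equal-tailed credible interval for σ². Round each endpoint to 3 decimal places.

[1.009, 1.594]

Inverse-Gamma(9.0, 10.9) quantiles: F⁻¹(0.25) and F⁻¹(0.75).
Equivalently, 1/σ² ~ Gamma(9.0, rate = 10.9); invert its 0.75 and 0.25 quantiles.
Posterior mean ≈ 1.363, SD ≈ 0.515; a Normal approximation gives roughly [1.015, 1.710].
Exact: lower = 1.009; upper = 1.594.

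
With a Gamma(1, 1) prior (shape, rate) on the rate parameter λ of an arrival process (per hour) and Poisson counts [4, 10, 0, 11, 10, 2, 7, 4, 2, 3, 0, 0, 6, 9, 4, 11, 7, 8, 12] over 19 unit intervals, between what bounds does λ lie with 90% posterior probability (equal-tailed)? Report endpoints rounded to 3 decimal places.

Posterior: Gamma(1+110, 1+19) = Gamma(111, 20) (shape, rate).
Equal-tailed 90% interval: Gamma(111, 20) quantiles at 0.05 and 0.95.
Posterior mean ≈ 5.550, SD ≈ 0.527; a Normal approximation gives roughly [4.684, 6.416].
Exact: lower = 4.713; upper = 6.444.

[4.713, 6.444]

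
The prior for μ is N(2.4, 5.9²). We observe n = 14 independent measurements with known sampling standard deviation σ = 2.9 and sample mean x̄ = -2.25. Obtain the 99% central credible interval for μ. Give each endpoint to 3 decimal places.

Posterior precision = 1/5.9² + 14/2.9² = 0.0287 + 1.6647 = 1.6934, so posterior SD = 0.7685.
Posterior mean = (2.4/5.9² + 14·-2.25/2.9²) / 1.6934 = -2.1711.
Interval: -2.1711 ± 2.576 × 0.7685 → [-4.151, -0.192].

[-4.151, -0.192]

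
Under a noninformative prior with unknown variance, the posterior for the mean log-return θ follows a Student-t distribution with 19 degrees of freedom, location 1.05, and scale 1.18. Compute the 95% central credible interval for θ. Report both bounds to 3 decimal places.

The t_19 distribution is symmetric; the 95% interval is 1.05 ± t·1.18 with t_{0.975,19} = 2.093.
Half-width: 2.093 × 1.18 = 2.470.
1.05 − 2.470 = -1.420; 1.05 + 2.470 = 3.520.

[-1.420, 3.520]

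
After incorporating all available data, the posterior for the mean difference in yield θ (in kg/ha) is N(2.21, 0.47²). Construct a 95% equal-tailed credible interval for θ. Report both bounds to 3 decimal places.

The posterior is symmetric, so the 95% equal-tailed interval is θ = 2.21 ± z·0.47 with z = 1.960.
Half-width: 1.960 × 0.47 = 0.921.
2.21 − 0.921 = 1.289; 2.21 + 0.921 = 3.131.

[1.289, 3.131]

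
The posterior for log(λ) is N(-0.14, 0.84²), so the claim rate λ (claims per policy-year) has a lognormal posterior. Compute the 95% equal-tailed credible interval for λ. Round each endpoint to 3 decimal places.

[0.168, 4.510]

On the log scale the 95% interval is -0.14 ± 1.960 × 0.84 = [-1.7864, 1.5064].
Exponentiate: [e^-1.7864, e^1.5064] = [0.168, 4.510].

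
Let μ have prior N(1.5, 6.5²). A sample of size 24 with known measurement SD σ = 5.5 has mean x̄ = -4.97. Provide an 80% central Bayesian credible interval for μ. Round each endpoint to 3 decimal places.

[-6.200, -3.365]

Posterior precision = 1/6.5² + 24/5.5² = 0.0237 + 0.7934 = 0.8171, so posterior SD = 1.1063.
Posterior mean = (1.5/6.5² + 24·-4.97/5.5²) / 0.8171 = -4.7826.
Interval: -4.7826 ± 1.282 × 1.1063 → [-6.200, -3.365].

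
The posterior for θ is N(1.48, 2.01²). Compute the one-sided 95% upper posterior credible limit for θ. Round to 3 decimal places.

Need U with P(θ ≤ U) = 0.95: U = 1.48 + z_{0.05}·2.01.
z = 1.645; U = 1.48 + 1.645 × 2.01 = 4.786.

4.786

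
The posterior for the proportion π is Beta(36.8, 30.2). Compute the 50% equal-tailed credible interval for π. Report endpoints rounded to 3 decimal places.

Posterior: Beta(36.8, 30.2).
Equal-tailed 50% interval: the 0.25 and 0.75 quantiles of Beta(36.8, 30.2).
Posterior mean ≈ 0.549, SD ≈ 0.060; a Normal approximation gives roughly [0.509, 0.590].
Exact: F⁻¹(0.25) = 0.508; F⁻¹(0.75) = 0.591.

[0.508, 0.591]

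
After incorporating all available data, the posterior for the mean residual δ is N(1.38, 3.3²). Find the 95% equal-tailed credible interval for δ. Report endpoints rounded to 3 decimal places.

The posterior is symmetric, so the 95% equal-tailed interval is δ = 1.38 ± z·3.3 with z = 1.960.
Half-width: 1.960 × 3.3 = 6.468.
1.38 − 6.468 = -5.088; 1.38 + 6.468 = 7.848.

[-5.088, 7.848]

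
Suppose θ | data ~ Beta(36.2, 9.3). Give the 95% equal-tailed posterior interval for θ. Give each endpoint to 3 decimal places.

Posterior: Beta(36.2, 9.3).
Equal-tailed 95% interval: the 0.025 and 0.975 quantiles of Beta(36.2, 9.3).
Posterior mean ≈ 0.796, SD ≈ 0.059; a Normal approximation gives roughly [0.680, 0.912].
Exact: F⁻¹(0.025) = 0.668; F⁻¹(0.975) = 0.898.

[0.668, 0.898]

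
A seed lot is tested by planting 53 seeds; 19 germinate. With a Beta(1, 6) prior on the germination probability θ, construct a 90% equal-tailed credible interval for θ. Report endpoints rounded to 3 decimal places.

[0.237, 0.436]

Posterior: Beta(1+19, 6+34) = Beta(20, 40).
Equal-tailed 90% interval: the 0.05 and 0.95 quantiles of Beta(20, 40).
Posterior mean ≈ 0.333, SD ≈ 0.060; a Normal approximation gives roughly [0.234, 0.433].
Exact: F⁻¹(0.05) = 0.237; F⁻¹(0.95) = 0.436.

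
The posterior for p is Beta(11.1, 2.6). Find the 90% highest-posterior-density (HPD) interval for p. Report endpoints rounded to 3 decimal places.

The posterior is unimodal and skewed, so the HPD interval has equal density at both endpoints and is the shortest 90% interval.
Solving f(0.658) = f(0.971) with F(0.971) − F(0.658) = 0.90 gives [0.658, 0.971].
For comparison, the equal-tailed interval is [0.619, 0.949]; the HPD is narrower and shifted toward the mode.

[0.658, 0.971]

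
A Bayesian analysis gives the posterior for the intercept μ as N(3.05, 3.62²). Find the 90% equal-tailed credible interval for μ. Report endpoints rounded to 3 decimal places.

[-2.904, 9.004]

The posterior is symmetric, so the 90% equal-tailed interval is μ = 3.05 ± z·3.62 with z = 1.645.
Half-width: 1.645 × 3.62 = 5.954.
3.05 − 5.954 = -2.904; 3.05 + 5.954 = 9.004.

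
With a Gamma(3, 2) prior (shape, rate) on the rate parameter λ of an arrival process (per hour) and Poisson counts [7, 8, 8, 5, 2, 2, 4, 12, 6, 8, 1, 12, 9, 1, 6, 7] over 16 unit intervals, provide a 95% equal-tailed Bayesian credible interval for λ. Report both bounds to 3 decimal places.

Posterior: Gamma(3+98, 2+16) = Gamma(101, 18) (shape, rate).
Equal-tailed 95% interval: Gamma(101, 18) quantiles at 0.025 and 0.975.
Posterior mean ≈ 5.611, SD ≈ 0.558; a Normal approximation gives roughly [4.517, 6.705].
Exact: lower = 4.570; upper = 6.757.

[4.570, 6.757]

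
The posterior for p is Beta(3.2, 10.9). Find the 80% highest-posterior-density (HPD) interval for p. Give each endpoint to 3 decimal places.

The posterior is unimodal and skewed, so the HPD interval has equal density at both endpoints and is the shortest 80% interval.
Solving f(0.074) = f(0.341) with F(0.341) − F(0.074) = 0.80 gives [0.074, 0.341].
For comparison, the equal-tailed interval is [0.097, 0.375]; the HPD is narrower and shifted toward the mode.

[0.074, 0.341]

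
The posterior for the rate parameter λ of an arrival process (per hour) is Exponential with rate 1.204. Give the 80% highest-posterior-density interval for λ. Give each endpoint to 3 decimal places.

The exponential density is strictly decreasing on [0, ∞), so the HPD interval is anchored at 0: [0, q] with P(λ ≤ q) = 0.80.
q = −ln(1 − 0.80) / 1.204 = 1.6094 / 1.204 = 1.337.

[0.000, 1.337]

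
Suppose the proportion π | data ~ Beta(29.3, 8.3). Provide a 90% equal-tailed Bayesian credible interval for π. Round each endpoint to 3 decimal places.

[0.661, 0.880]

Posterior: Beta(29.3, 8.3).
Equal-tailed 90% interval: the 0.05 and 0.95 quantiles of Beta(29.3, 8.3).
Posterior mean ≈ 0.779, SD ≈ 0.067; a Normal approximation gives roughly [0.669, 0.889].
Exact: F⁻¹(0.05) = 0.661; F⁻¹(0.95) = 0.880.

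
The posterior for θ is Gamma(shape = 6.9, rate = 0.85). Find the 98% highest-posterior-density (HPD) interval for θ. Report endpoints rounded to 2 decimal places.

[2.18, 16.02]

The posterior is unimodal and skewed, so the HPD interval has equal density at both endpoints and is the shortest 98% interval.
Solving f(2.18) = f(16.02) with F(16.02) − F(2.18) = 0.98 gives [2.18, 16.02].
For comparison, the equal-tailed interval is [2.68, 16.97]; the HPD is narrower and shifted toward the mode.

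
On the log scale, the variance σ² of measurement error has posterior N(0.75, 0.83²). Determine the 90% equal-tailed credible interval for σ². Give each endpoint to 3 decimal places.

[0.541, 8.291]

On the log scale the 90% interval is 0.75 ± 1.645 × 0.83 = [-0.6152, 2.1152].
Exponentiate: [e^-0.6152, e^2.1152] = [0.541, 8.291].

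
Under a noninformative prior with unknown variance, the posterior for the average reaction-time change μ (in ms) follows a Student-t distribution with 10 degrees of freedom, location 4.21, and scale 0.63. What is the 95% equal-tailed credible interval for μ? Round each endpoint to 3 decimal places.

[2.806, 5.614]

The t_10 distribution is symmetric; the 95% interval is 4.21 ± t·0.63 with t_{0.975,10} = 2.228.
Half-width: 2.228 × 0.63 = 1.404.
4.21 − 1.404 = 2.806; 4.21 + 1.404 = 5.614.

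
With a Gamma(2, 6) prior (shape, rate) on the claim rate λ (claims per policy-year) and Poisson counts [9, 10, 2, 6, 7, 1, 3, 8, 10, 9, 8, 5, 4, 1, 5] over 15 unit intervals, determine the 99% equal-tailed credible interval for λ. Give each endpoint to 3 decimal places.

[3.212, 5.539]

Posterior: Gamma(2+88, 6+15) = Gamma(90, 21) (shape, rate).
Equal-tailed 99% interval: Gamma(90, 21) quantiles at 0.005 and 0.995.
Posterior mean ≈ 4.286, SD ≈ 0.452; a Normal approximation gives roughly [3.122, 5.449].
Exact: lower = 3.212; upper = 5.539.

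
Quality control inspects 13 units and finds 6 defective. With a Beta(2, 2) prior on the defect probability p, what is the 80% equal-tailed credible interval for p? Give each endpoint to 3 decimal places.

[0.318, 0.625]

Posterior: Beta(2+6, 2+7) = Beta(8, 9).
Equal-tailed 80% interval: the 0.1 and 0.9 quantiles of Beta(8, 9).
Posterior mean ≈ 0.471, SD ≈ 0.118; a Normal approximation gives roughly [0.320, 0.621].
Exact: F⁻¹(0.1) = 0.318; F⁻¹(0.9) = 0.625.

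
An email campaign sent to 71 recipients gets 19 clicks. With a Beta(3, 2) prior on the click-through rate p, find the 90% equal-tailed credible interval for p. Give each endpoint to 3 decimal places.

[0.208, 0.378]

Posterior: Beta(3+19, 2+52) = Beta(22, 54).
Equal-tailed 90% interval: the 0.05 and 0.95 quantiles of Beta(22, 54).
Posterior mean ≈ 0.289, SD ≈ 0.052; a Normal approximation gives roughly [0.204, 0.374].
Exact: F⁻¹(0.05) = 0.208; F⁻¹(0.95) = 0.378.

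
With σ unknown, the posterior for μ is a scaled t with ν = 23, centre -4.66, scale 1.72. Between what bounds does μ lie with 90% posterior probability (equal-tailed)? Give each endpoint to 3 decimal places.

[-7.608, -1.712]

The t_23 distribution is symmetric; the 90% interval is -4.66 ± t·1.72 with t_{0.95,23} = 1.714.
Half-width: 1.714 × 1.72 = 2.948.
-4.66 − 2.948 = -7.608; -4.66 + 2.948 = -1.712.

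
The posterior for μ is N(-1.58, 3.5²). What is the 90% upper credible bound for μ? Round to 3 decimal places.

Need U with P(μ ≤ U) = 0.90: U = -1.58 + z_{0.1}·3.5.
z = 1.282; U = -1.58 + 1.282 × 3.5 = 2.905.

2.905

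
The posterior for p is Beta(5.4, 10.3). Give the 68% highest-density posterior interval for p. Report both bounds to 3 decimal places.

The posterior is unimodal and skewed, so the HPD interval has equal density at both endpoints and is the shortest 68% interval.
Solving f(0.211) = f(0.447) with F(0.447) − F(0.211) = 0.68 gives [0.211, 0.447].
For comparison, the equal-tailed interval is [0.226, 0.463]; the HPD is narrower and shifted toward the mode.

[0.211, 0.447]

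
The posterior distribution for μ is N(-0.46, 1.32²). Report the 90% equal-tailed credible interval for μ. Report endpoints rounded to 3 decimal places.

The posterior is symmetric, so the 90% equal-tailed interval is μ = -0.46 ± z·1.32 with z = 1.645.
Half-width: 1.645 × 1.32 = 2.171.
-0.46 − 2.171 = -2.631; -0.46 + 2.171 = 1.711.

[-2.631, 1.711]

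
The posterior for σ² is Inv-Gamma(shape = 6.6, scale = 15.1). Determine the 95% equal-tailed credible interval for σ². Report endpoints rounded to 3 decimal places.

Inverse-Gamma(6.6, 15.1) quantiles: F⁻¹(0.025) and F⁻¹(0.975).
Equivalently, 1/σ² ~ Gamma(6.6, rate = 15.1); invert its 0.975 and 0.025 quantiles.
Posterior mean ≈ 2.696, SD ≈ 1.257; a Normal approximation gives roughly [0.232, 5.161].
Exact: lower = 1.207; upper = 5.885.

[1.207, 5.885]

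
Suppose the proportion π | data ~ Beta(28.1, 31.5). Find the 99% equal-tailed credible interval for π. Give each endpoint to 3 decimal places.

[0.311, 0.636]

Posterior: Beta(28.1, 31.5).
Equal-tailed 99% interval: the 0.005 and 0.995 quantiles of Beta(28.1, 31.5).
Posterior mean ≈ 0.471, SD ≈ 0.064; a Normal approximation gives roughly [0.306, 0.637].
Exact: F⁻¹(0.005) = 0.311; F⁻¹(0.995) = 0.636.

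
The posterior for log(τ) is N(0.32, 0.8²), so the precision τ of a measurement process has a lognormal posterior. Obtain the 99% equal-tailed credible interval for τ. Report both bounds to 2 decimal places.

On the log scale the 99% interval is 0.32 ± 2.576 × 0.8 = [-1.7407, 2.3807].
Exponentiate: [e^-1.7407, e^2.3807] = [0.18, 10.81].

[0.18, 10.81]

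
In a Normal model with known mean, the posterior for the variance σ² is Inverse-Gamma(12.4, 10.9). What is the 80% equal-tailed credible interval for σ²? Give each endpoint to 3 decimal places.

Inverse-Gamma(12.4, 10.9) quantiles: F⁻¹(0.1) and F⁻¹(0.9).
Equivalently, 1/σ² ~ Gamma(12.4, rate = 10.9); invert its 0.9 and 0.1 quantiles.
Posterior mean ≈ 0.956, SD ≈ 0.296; a Normal approximation gives roughly [0.576, 1.336].
Exact: lower = 0.638; upper = 1.337.

[0.638, 1.337]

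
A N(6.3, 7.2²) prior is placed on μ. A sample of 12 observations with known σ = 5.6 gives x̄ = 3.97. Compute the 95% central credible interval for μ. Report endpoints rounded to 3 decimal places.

Posterior precision = 1/7.2² + 12/5.6² = 0.0193 + 0.3827 = 0.4019, so posterior SD = 1.5773.
Posterior mean = (6.3/7.2² + 12·3.97/5.6²) / 0.4019 = 4.0818.
Interval: 4.0818 ± 1.960 × 1.5773 → [0.990, 7.173].

[0.990, 7.173]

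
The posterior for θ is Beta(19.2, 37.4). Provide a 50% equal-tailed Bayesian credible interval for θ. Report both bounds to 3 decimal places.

Posterior: Beta(19.2, 37.4).
Equal-tailed 50% interval: the 0.25 and 0.75 quantiles of Beta(19.2, 37.4).
Posterior mean ≈ 0.339, SD ≈ 0.062; a Normal approximation gives roughly [0.297, 0.381].
Exact: F⁻¹(0.25) = 0.296; F⁻¹(0.75) = 0.381.

[0.296, 0.381]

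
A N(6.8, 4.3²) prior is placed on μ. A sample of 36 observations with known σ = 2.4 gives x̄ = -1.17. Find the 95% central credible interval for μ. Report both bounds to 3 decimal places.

Posterior precision = 1/4.3² + 36/2.4² = 0.0541 + 6.2500 = 6.3041, so posterior SD = 0.3983.
Posterior mean = (6.8/4.3² + 36·-1.17/2.4²) / 6.3041 = -1.1016.
Interval: -1.1016 ± 1.960 × 0.3983 → [-1.882, -0.321].

[-1.882, -0.321]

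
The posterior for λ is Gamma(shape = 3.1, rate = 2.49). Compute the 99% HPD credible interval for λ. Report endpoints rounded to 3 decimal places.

The posterior is unimodal and skewed, so the HPD interval has equal density at both endpoints and is the shortest 99% interval.
Solving f(0.061) = f(3.464) with F(3.464) − F(0.061) = 0.99 gives [0.061, 3.464].
For comparison, the equal-tailed interval is [0.148, 3.795]; the HPD is narrower and shifted toward the mode.

[0.061, 3.464]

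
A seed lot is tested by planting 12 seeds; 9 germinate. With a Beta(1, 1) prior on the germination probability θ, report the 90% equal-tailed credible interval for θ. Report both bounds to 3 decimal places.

Posterior: Beta(1+9, 1+3) = Beta(10, 4).
Equal-tailed 90% interval: the 0.05 and 0.95 quantiles of Beta(10, 4).
Posterior mean ≈ 0.714, SD ≈ 0.117; a Normal approximation gives roughly [0.522, 0.906].
Exact: F⁻¹(0.05) = 0.505; F⁻¹(0.95) = 0.887.

[0.505, 0.887]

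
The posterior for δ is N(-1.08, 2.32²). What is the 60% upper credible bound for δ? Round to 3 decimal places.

-0.492

Need U with P(δ ≤ U) = 0.60: U = -1.08 + z_{0.4}·2.32.
z = 0.253; U = -1.08 + 0.253 × 2.32 = -0.492.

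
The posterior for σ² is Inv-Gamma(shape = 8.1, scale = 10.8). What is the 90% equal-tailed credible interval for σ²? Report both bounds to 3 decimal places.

Inverse-Gamma(8.1, 10.8) quantiles: F⁻¹(0.05) and F⁻¹(0.95).
Equivalently, 1/σ² ~ Gamma(8.1, rate = 10.8); invert its 0.95 and 0.05 quantiles.
Posterior mean ≈ 1.521, SD ≈ 0.616; a Normal approximation gives roughly [0.508, 2.534].
Exact: lower = 0.813; upper = 2.666.

[0.813, 2.666]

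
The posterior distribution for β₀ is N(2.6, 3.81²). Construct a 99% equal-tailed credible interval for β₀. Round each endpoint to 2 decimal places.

The posterior is symmetric, so the 99% equal-tailed interval is β₀ = 2.6 ± z·3.81 with z = 2.576.
Half-width: 2.576 × 3.81 = 9.81.
2.6 − 9.81 = -7.21; 2.6 + 9.81 = 12.41.

[-7.21, 12.41]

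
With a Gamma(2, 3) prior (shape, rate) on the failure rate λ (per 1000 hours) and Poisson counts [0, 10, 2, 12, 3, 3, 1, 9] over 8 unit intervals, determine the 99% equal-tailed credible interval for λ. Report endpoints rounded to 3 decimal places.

[2.471, 5.506]

Posterior: Gamma(2+40, 3+8) = Gamma(42, 11) (shape, rate).
Equal-tailed 99% interval: Gamma(42, 11) quantiles at 0.005 and 0.995.
Posterior mean ≈ 3.818, SD ≈ 0.589; a Normal approximation gives roughly [2.301, 5.336].
Exact: lower = 2.471; upper = 5.506.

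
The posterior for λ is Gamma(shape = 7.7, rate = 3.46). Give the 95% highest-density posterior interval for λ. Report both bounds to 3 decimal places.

[0.805, 3.822]

The posterior is unimodal and skewed, so the HPD interval has equal density at both endpoints and is the shortest 95% interval.
Solving f(0.805) = f(3.822) with F(3.822) − F(0.805) = 0.95 gives [0.805, 3.822].
For comparison, the equal-tailed interval is [0.942, 4.051]; the HPD is narrower and shifted toward the mode.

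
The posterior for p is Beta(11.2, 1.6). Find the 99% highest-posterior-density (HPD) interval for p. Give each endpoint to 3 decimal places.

The posterior is unimodal and skewed, so the HPD interval has equal density at both endpoints and is the shortest 99% interval.
Solving f(0.600) = f(1.000) with F(1.000) − F(0.600) = 0.99 gives [0.600, 1.000].
For comparison, the equal-tailed interval is [0.561, 0.996]; the HPD is narrower and shifted toward the mode.

[0.600, 1.000]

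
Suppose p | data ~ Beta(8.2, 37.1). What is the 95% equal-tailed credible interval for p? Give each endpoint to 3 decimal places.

[0.084, 0.304]

Posterior: Beta(8.2, 37.1).
Equal-tailed 95% interval: the 0.025 and 0.975 quantiles of Beta(8.2, 37.1).
Posterior mean ≈ 0.181, SD ≈ 0.057; a Normal approximation gives roughly [0.070, 0.292].
Exact: F⁻¹(0.025) = 0.084; F⁻¹(0.975) = 0.304.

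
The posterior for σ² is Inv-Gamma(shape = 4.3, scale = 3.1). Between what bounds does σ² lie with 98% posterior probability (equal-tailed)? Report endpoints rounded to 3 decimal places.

Inverse-Gamma(4.3, 3.1) quantiles: F⁻¹(0.01) and F⁻¹(0.99).
Equivalently, 1/σ² ~ Gamma(4.3, rate = 3.1); invert its 0.99 and 0.01 quantiles.
Posterior mean ≈ 0.939, SD ≈ 0.619; a Normal approximation gives roughly [-0.502, 2.380].
Exact: lower = 0.295; upper = 3.250.

[0.295, 3.250]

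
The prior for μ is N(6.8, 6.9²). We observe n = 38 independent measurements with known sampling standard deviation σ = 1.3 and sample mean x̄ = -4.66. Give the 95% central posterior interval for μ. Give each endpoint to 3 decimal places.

[-5.062, -4.236]

Posterior precision = 1/6.9² + 38/1.3² = 0.0210 + 22.4852 = 22.5062, so posterior SD = 0.2108.
Posterior mean = (6.8/6.9² + 38·-4.66/1.3²) / 22.5062 = -4.6493.
Interval: -4.6493 ± 1.960 × 0.2108 → [-5.062, -4.236].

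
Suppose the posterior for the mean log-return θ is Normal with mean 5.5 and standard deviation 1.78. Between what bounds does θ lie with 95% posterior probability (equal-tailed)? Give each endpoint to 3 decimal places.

The posterior is symmetric, so the 95% equal-tailed interval is θ = 5.5 ± z·1.78 with z = 1.960.
Half-width: 1.960 × 1.78 = 3.489.
5.5 − 3.489 = 2.011; 5.5 + 3.489 = 8.989.

[2.011, 8.989]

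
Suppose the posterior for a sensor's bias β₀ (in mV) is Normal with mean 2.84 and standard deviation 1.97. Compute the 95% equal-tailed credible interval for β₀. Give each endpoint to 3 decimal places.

The posterior is symmetric, so the 95% equal-tailed interval is β₀ = 2.84 ± z·1.97 with z = 1.960.
Half-width: 1.960 × 1.97 = 3.861.
2.84 − 3.861 = -1.021; 2.84 + 3.861 = 6.701.

[-1.021, 6.701]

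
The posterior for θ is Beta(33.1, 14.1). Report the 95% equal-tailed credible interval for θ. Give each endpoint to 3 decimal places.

[0.565, 0.822]

Posterior: Beta(33.1, 14.1).
Equal-tailed 95% interval: the 0.025 and 0.975 quantiles of Beta(33.1, 14.1).
Posterior mean ≈ 0.701, SD ≈ 0.066; a Normal approximation gives roughly [0.572, 0.830].
Exact: F⁻¹(0.025) = 0.565; F⁻¹(0.975) = 0.822.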